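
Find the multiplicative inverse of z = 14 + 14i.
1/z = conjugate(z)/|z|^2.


|z|^2 = 196+196 = 392
1/z = (14 - 14i)/392

1/z = 0.0357 - 0.0357i


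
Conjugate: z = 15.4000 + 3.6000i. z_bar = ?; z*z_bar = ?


z_bar = 15.4000 - 3.6000i
z*z_bar = 15.4^2 + 3.6^2 = 237.16 + 12.96 = 250.12

z_bar = 15.4000 - 3.6000i, z*z_bar = 250.12


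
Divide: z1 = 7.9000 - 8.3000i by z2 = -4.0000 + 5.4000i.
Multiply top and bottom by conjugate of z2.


Conjugate of z2 = -4.0000 - 5.4000i
Numerator: (7.9000 - 8.3000i)(-4.0000 - 5.4000i) = -76.4200 - 9.4600i
Denominator: (-4)^2 + 5.4^2 = 45.16
Result = (-76.4200 - 9.4600i)/45.16

-1.6922 - 0.2095i


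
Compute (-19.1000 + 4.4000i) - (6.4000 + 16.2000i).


Real: -19.1 - 6.4 = -25.5
Imag: 4.4 - 16.2 = -11.8

-25.5000 - 11.8000i


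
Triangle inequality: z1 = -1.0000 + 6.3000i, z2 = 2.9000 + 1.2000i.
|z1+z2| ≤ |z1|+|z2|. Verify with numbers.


|z1| = sqrt((-1)^2 + 6.3^2) = sqrt(40.69) = 6.3789
|z2| = sqrt(2.9^2 + 1.2^2) = sqrt(9.85) = 3.1385
z1+z2 = 1.9000 + 7.5000i
|z1+z2| = sqrt(59.86) = 7.7369
|z1|+|z2| = 6.3789 + 3.1385 = 9.5174

|z1+z2| = 7.7369 ≤ |z1|+|z2| = 9.5174 (verified)


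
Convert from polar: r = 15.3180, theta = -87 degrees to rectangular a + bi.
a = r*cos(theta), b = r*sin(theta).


a = 15.3180*cos(-87°) = 15.3180*0.05234 = 0.8017
b = 15.3180*sin(-87°) = 15.3180*(-0.99863) = -15.2970

0.8017 - 15.2970i


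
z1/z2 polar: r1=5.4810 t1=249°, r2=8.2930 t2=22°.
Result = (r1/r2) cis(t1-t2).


r = 5.4810 / 8.2930 = 0.6609
theta = 249° - 22° = 227° = 227° (mod 360)

0.6609 cis(227°)


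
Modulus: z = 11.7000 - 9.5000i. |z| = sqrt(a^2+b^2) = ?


|z| = sqrt(11.7^2 + (-9.5)^2) = sqrt(136.89 + 90.25) = sqrt(227.14) = 15.0712

|z| = 15.0712


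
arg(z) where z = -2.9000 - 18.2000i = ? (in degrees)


Re = -2.9, Im = -18.2
arg = atan2(-18.2, -2.9) = -99.0534 degrees

arg(z) = -99.0534 degrees


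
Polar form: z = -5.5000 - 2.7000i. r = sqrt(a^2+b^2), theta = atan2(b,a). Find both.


r = sqrt(30.25+7.29) = sqrt(37.54) = 6.1270
theta = atan2(-2.7, -5.5) = -153.8532 degrees

r = 6.1270, theta = -153.8532 degrees


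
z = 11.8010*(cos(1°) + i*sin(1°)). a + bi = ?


a = 11.8010*cos(1°) = 11.8010*0.99985 = 11.7992
b = 11.8010*sin(1°) = 11.8010*0.017452 = 0.2060

11.7992 + 0.2060i


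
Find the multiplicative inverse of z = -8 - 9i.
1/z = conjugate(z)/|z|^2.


|z|^2 = 64+81 = 145
1/z = (-8 + 9i)/145

1/z = -0.0552 + 0.0621i


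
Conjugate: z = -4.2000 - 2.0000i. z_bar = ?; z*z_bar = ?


z_bar = -4.2000 + 2.0000i
z*z_bar = (-4.2)^2 + (-2)^2 = 17.64 + 4 = 21.64

z_bar = -4.2000 + 2.0000i, z*z_bar = 21.64


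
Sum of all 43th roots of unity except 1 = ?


With w = e^(2*pi*i/43), all 43 of the 43th roots of unity w^0 = 1, w, ..., w^(42) sum to 0: 1 + w + ... + w^(42) = (1 - w^43)/(1 - w) = 0 since w^43 = 1, w ≠ 1.
Removing the root 1: w + w^2 + ... + w^(42) = 0 - 1 = -1

Sum = -1


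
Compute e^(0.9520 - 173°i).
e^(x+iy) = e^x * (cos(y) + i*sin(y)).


e^0.9520 = 2.59089
cos(-173°) = -0.99255
sin(-173°) = -0.121869
Real = 2.59089*(-0.99255) = -2.5716
Imag = 2.59089*(-0.121869) = -0.3157

-2.5716 - 0.3157i


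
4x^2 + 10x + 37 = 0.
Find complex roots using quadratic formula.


disc = 10^2 - 4*4*37 = 100 - 592 = -492
sqrt(|disc|) = sqrt(492) = 22.1811
Real part = -10/(2*4) = -1.2500
Imag part = 22.1811/(2*4) = 2.7726

-1.2500 ± 2.7726i


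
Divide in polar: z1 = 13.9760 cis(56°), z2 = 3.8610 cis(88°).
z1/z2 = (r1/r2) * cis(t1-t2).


r = 13.9760 / 3.8610 = 3.6198
theta = 56° - 88° = -32° = 328° (mod 360)

3.6198 cis(328°)


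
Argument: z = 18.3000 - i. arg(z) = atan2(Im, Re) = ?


Re = 18.3, Im = -1
arg = atan2(-1, 18.3) = -3.1278 degrees

arg(z) = -3.1278 degrees


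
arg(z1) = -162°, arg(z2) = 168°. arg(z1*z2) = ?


arg(z1*z2) = -162° + 168° = 6°
Normalized to (-180°, 180°]: 6°

6°


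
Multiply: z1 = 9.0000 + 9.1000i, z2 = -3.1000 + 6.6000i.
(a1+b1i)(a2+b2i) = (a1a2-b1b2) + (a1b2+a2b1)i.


Real = 9*(-3.1) - 9.1*6.6 = -27.9 - 60.06 = -87.96
Imag = 9*6.6 - (3.1)*9.1 = 59.4 - (28.21) = 31.19

-87.9600 + 31.1900i


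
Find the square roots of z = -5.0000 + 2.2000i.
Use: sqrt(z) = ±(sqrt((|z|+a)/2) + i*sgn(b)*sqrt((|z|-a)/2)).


|z| = sqrt(25+4.84) = 5.4626
sqrt((|z|+a)/2) = sqrt((5.4626+(-5))/2) = sqrt(0.2313) = 0.4809
sqrt((|z|-a)/2) = sqrt((5.4626-(-5))/2) = sqrt(5.2313) = 2.2872

±(0.4809 + 2.2872i) i.e. 0.4809 + 2.2872i and -0.4809 - 2.2872i


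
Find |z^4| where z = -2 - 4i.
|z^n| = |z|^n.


|z| = sqrt(4+16) = sqrt(20) = 4.4721
|z^4| = |z|^4 = (sqrt(20))^4 = 20^2 = 400

|z^4| = 400


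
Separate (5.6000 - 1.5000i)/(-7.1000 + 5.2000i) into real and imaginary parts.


Multiply by conjugate: (5.6000 - 1.5000i)(-7.1000 - 5.2000i) / ((-7.1)^2 + 5.2^2)
Numerator real = 5.6*(-7.1) - (1.5)*5.2 = -47.56
Numerator imag = -1.5*(-7.1) - 5.6*5.2 = -18.47
Denominator = 77.45
Re(z) = -47.56/77.45 = -0.6141
Im(z) = -18.47/77.45 = -0.2385

Re(z) = -0.6141, Im(z) = -0.2385


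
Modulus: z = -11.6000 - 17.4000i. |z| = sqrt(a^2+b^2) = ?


|z| = sqrt((-11.6)^2 + (-17.4)^2) = sqrt(134.56 + 302.76) = sqrt(437.32) = 20.9122

|z| = 20.9122


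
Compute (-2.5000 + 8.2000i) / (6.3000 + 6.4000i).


Conjugate of z2 = 6.3000 - 6.4000i
Numerator: (-2.5000 + 8.2000i)(6.3000 - 6.4000i) = 36.7300 + 67.6600i
Denominator: 6.3^2 + 6.4^2 = 80.65
Result = (36.7300 + 67.6600i)/80.65

0.4554 + 0.8389i


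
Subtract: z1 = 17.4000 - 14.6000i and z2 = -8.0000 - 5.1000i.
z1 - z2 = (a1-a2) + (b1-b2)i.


Real: 17.4 + 8 = 25.4
Imag: -14.6 + 5.1 = -9.5

25.4000 - 9.5000i


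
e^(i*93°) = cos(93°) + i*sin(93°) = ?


cos(93°) = -0.0523
sin(93°) = 0.9986

e^(i*93°) = -0.0523 + 0.9986i


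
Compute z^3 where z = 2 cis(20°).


r^3 = 2^3 = 8
n*theta = 3*20° = 60° = 60° (mod 360)
a = 8*cos(60°) = 4.0000
b = 8*sin(60°) = 6.9282

8 cis(60°) = 4.0000 + 6.9282i


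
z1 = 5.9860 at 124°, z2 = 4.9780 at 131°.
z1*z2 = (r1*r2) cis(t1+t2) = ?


r = 5.9860 * 4.9780 = 29.7983
theta = 124° + 131° = 255° = 255° (mod 360)

29.7983 cis(255°)


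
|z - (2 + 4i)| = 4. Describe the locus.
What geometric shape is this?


|z - z0| = r is a circle with center z0 and radius r.
Center = (2, 4), radius = 4

Circle with center (2, 4) and radius 4


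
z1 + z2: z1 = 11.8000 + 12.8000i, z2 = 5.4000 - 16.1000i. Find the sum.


Real: 11.8 + 5.4 = 17.2
Imag: 12.8 - 16.1 = -3.3

17.2000 - 3.3000i


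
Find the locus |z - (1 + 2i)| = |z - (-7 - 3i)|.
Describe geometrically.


Equal distances means the locus is the perpendicular bisector of z1 and z2.
Midpoint = ((1+(-7))/2, (2+(-3))/2) = (-3.0000, -0.5000)

Perpendicular bisector through (-3.0000, -0.5000)


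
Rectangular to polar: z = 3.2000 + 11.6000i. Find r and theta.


r = sqrt(10.24+134.56) = sqrt(144.8) = 12.0333
theta = atan2(11.6, 3.2) = 74.5778 degrees

r = 12.0333, theta = 74.5778 degrees


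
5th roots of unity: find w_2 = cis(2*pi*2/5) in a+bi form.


Angle = 360*2/5 = 144°
a = cos(144°) = -0.8090
b = sin(144°) = 0.5878

-0.8090 + 0.5878i


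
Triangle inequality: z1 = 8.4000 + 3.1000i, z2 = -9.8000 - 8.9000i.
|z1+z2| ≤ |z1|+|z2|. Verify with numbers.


|z1| = sqrt(8.4^2 + 3.1^2) = sqrt(80.17) = 8.9538
|z2| = sqrt((-9.8)^2 + (-8.9)^2) = sqrt(175.25) = 13.2382
z1+z2 = -1.4000 - 5.8000i
|z1+z2| = sqrt(35.6) = 5.9666
|z1|+|z2| = 8.9538 + 13.2382 = 22.1920

|z1+z2| = 5.9666 ≤ |z1|+|z2| = 22.1920 (verified)


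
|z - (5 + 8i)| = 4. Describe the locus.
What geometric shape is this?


|z - z0| = r is a circle with center z0 and radius r.
Center = (5, 8), radius = 4

Circle with center (5, 8) and radius 4


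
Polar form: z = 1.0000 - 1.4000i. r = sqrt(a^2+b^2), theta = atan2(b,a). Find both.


r = sqrt(1+1.96) = sqrt(2.96) = 1.7205
theta = atan2(-1.4, 1) = -54.4623 degrees

r = 1.7205, theta = -54.4623 degrees


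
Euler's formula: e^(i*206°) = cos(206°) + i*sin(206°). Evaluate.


cos(206°) = -0.8988
sin(206°) = -0.4384

e^(i*206°) = -0.8988 - 0.4384i


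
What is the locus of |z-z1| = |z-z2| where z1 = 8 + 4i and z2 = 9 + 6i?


Equal distances means the locus is the perpendicular bisector of z1 and z2.
Midpoint = ((8+9)/2, (4+6)/2) = (8.5000, 5.0000)

Perpendicular bisector through (8.5000, 5.0000)


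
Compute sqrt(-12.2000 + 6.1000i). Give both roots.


|z| = sqrt(148.84+37.21) = 13.6400
sqrt((|z|+a)/2) = sqrt((13.6400+(-12.2))/2) = sqrt(0.7200) = 0.8485
sqrt((|z|-a)/2) = sqrt((13.6400-(-12.2))/2) = sqrt(12.9200) = 3.5944

±(0.8485 + 3.5944i) i.e. 0.8485 + 3.5944i and -0.8485 - 3.5944i


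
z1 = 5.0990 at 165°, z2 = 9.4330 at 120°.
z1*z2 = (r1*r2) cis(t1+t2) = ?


r = 5.0990 * 9.4330 = 48.0989
theta = 165° + 120° = 285° = 285° (mod 360)

48.0989 cis(285°)


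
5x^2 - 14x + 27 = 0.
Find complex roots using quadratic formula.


disc = (-14)^2 - 4*5*27 = 196 - 540 = -344
sqrt(|disc|) = sqrt(344) = 18.5472
Real part = 14/(2*5) = 1.4000
Imag part = 18.5472/(2*5) = 1.8547

1.4000 ± 1.8547i


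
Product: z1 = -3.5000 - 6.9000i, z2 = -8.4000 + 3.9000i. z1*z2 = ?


Real = -3.5*(-8.4) - (-6.9)*3.9 = 29.4 - (-26.91) = 56.31
Imag = -3.5*3.9 - (8.4)*(-6.9) = -13.65 + 57.96 = 44.31

56.3100 + 44.3100i


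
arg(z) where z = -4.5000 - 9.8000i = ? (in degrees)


Re = -4.5, Im = -9.8
arg = atan2(-9.8, -4.5) = -114.6638 degrees

arg(z) = -114.6638 degrees


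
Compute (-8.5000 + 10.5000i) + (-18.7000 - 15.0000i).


Real: -8.5 - 18.7 = -27.2
Imag: 10.5 - 15 = -4.5

-27.2000 - 4.5000i


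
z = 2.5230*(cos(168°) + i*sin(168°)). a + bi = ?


a = 2.5230*cos(168°) = 2.5230*(-0.97815) = -2.4679
b = 2.5230*sin(168°) = 2.5230*0.20791 = 0.5246

-2.4679 + 0.5246i


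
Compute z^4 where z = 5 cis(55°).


r^4 = 5^4 = 625
n*theta = 4*55° = 220° = 220° (mod 360)
a = 625*cos(220°) = -478.7778
b = 625*sin(220°) = -401.7423

625 cis(220°) = -478.7778 - 401.7423i


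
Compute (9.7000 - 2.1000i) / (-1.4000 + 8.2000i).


Conjugate of z2 = -1.4000 - 8.2000i
Numerator: (9.7000 - 2.1000i)(-1.4000 - 8.2000i) = -30.8000 - 76.6000i
Denominator: (-1.4)^2 + 8.2^2 = 69.2
Result = (-30.8000 - 76.6000i)/69.2

-0.4451 - 1.1069i


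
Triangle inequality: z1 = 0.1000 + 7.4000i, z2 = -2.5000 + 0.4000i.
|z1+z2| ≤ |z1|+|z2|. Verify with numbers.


|z1| = sqrt(0.1^2 + 7.4^2) = sqrt(54.77) = 7.4007
|z2| = sqrt((-2.5)^2 + 0.4^2) = sqrt(6.41) = 2.5318
z1+z2 = -2.4000 + 7.8000i
|z1+z2| = sqrt(66.6) = 8.1609
|z1|+|z2| = 7.4007 + 2.5318 = 9.9325

|z1+z2| = 8.1609 ≤ |z1|+|z2| = 9.9325 (verified)


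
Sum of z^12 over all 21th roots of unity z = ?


The roots are w_k = w^k with w = e^(2*pi*i/21), and (w^k)^12 = (w^12)^k.
So S = 1 + u + u^2 + ... + u^(20) with u = w^12.
12 = 0*21 + 12, so 12 is not a multiple of 21: u = w^12 ≠ 1 (w is a primitive 21th root), while u^21 = (w^21)^12 = 1.
Geometric series: S = (1 - u^21)/(1 - u) = (1 - 1)/(1 - u) = 0

S = 0


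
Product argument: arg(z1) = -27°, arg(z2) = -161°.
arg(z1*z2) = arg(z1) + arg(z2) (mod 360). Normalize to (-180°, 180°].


arg(z1*z2) = -27° - 161° = -188°
Normalized to (-180°, 180°]: 172°

172°


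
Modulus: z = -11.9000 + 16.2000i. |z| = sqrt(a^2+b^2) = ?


|z| = sqrt((-11.9)^2 + 16.2^2) = sqrt(141.61 + 262.44) = sqrt(404.05) = 20.1010

|z| = 20.1010


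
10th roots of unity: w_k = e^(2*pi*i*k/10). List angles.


The 10th roots of unity are cis(360k/10°) for k=0..9
Angle step = 360/10 = 36°
Primitive root: cis(36°)
Primitive root = 0.8090 + 0.5878i

10 roots at angles: 0°, 36°, 72°, 108°, 144°, 180°, 216°, 252°, 288°, 324°


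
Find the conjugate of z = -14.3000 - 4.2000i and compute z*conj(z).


z_bar = -14.3000 + 4.2000i
z*z_bar = (-14.3)^2 + (-4.2)^2 = 204.49 + 17.64 = 222.13

z_bar = -14.3000 + 4.2000i, z*z_bar = 222.13


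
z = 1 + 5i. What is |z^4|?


|z| = sqrt(1+25) = sqrt(26) = 5.0990
|z^4| = |z|^4 = (sqrt(26))^4 = 26^2 = 676

|z^4| = 676


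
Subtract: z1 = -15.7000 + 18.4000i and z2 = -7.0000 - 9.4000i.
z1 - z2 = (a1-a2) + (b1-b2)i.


Real: -15.7 + 7 = -8.7
Imag: 18.4 + 9.4 = 27.8

-8.7000 + 27.8000i


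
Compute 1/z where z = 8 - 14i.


|z|^2 = 64+196 = 260
1/z = (8 + 14i)/260

1/z = 0.0308 + 0.0538i


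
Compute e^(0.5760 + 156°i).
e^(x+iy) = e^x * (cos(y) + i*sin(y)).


e^0.5760 = 1.7789
cos(156°) = -0.91355
sin(156°) = 0.4067
Real = 1.7789*(-0.91355) = -1.6251
Imag = 1.7789*0.4067 = 0.7235

-1.6251 + 0.7235i


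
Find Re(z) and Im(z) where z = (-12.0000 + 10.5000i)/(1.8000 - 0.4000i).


Multiply by conjugate: (-12.0000 + 10.5000i)(1.8000 + 0.4000i) / (1.8^2 + (-0.4)^2)
Numerator real = -12*1.8 + 10.5*(-0.4) = -25.8
Numerator imag = 10.5*1.8 - (-12)*(-0.4) = 14.1
Denominator = 3.4
Re(z) = -25.8/3.4 = -7.5882
Im(z) = 14.1/3.4 = 4.1471

Re(z) = -7.5882, Im(z) = 4.1471


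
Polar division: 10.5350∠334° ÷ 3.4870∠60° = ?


r = 10.5350 / 3.4870 = 3.0212
theta = 334° - 60° = 274° = 274° (mod 360)

3.0212 cis(274°)


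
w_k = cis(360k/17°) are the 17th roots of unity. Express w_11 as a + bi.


Angle = 360*11/17 = 232.9412°
a = cos(232.9412°) = -0.6026
b = sin(232.9412°) = -0.7980

-0.6026 - 0.7980i


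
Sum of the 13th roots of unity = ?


The sum of all 13th roots of unity is 0.
Geometric series: (1 - w^13)/(1 - w) = (1-1)/(1-w) = 0 since w^13 = 1, w ≠ 1.
Alternatively: coefficient of z^12 in z^13 - 1 is 0.

0


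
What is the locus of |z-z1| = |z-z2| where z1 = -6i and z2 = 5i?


Equal distances means the locus is the perpendicular bisector of z1 and z2.
Midpoint = ((0+0)/2, (-6+5)/2) = (0, -0.5000)

Perpendicular bisector through (0, -0.5000)


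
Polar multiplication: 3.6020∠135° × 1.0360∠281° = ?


r = 3.6020 * 1.0360 = 3.7317
theta = 135° + 281° = 416° = 56° (mod 360)

3.7317 cis(56°)


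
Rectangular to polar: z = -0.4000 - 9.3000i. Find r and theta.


r = sqrt(0.16+86.49) = sqrt(86.65) = 9.3086
theta = atan2(-9.3, -0.4) = -92.4628 degrees

r = 9.3086, theta = -92.4628 degrees


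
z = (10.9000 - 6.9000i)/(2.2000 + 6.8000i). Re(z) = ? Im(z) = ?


Multiply by conjugate: (10.9000 - 6.9000i)(2.2000 - 6.8000i) / (2.2^2 + 6.8^2)
Numerator real = 10.9*2.2 - (6.9)*6.8 = -22.94
Numerator imag = -6.9*2.2 - 10.9*6.8 = -89.3
Denominator = 51.08
Re(z) = -22.94/51.08 = -0.4491
Im(z) = -89.3/51.08 = -1.7482

Re(z) = -0.4491, Im(z) = -1.7482


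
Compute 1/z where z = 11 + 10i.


|z|^2 = 121+100 = 221
1/z = (11 - 10i)/221

1/z = 0.0498 - 0.0452i


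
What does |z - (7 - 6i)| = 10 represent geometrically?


|z - z0| = r is a circle with center z0 and radius r.
Center = (7, -6), radius = 10

Circle with center (7, -6) and radius 10


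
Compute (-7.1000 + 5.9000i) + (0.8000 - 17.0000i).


Real: -7.1 + 0.8 = -6.3
Imag: 5.9 - 17 = -11.1

-6.3000 - 11.1000i


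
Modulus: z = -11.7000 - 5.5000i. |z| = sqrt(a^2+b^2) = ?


|z| = sqrt((-11.7)^2 + (-5.5)^2) = sqrt(136.89 + 30.25) = sqrt(167.14) = 12.9283

|z| = 12.9283


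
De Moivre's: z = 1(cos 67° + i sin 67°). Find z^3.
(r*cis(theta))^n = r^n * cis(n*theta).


r^3 = 1^3 = 1
n*theta = 3*67° = 201° = 201° (mod 360)
a = 1*cos(201°) = -0.9336
b = 1*sin(201°) = -0.3584

1 cis(201°) = -0.9336 - 0.3584i


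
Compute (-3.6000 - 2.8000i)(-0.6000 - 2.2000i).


Real = -3.6*(-0.6) - (-2.8)*(-2.2) = 2.16 - 6.16 = -4
Imag = -3.6*(-2.2) - (0.6)*(-2.8) = 7.92 + 1.68 = 9.6

-4.0000 + 9.6000i


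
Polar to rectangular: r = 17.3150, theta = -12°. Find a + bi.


a = 17.3150*cos(-12°) = 17.3150*0.978148 = 16.9366
b = 17.3150*sin(-12°) = 17.3150*(-0.20791) = -3.6000

16.9366 - 3.6000i


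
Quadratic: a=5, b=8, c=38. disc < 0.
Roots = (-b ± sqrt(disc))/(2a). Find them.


disc = 8^2 - 4*5*38 = 64 - 760 = -696
sqrt(|disc|) = sqrt(696) = 26.3818
Real part = -8/(2*5) = -0.8000
Imag part = 26.3818/(2*5) = 2.6382

-0.8000 ± 2.6382i


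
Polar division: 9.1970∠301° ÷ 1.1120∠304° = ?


r = 9.1970 / 1.1120 = 8.2707
theta = 301° - 304° = -3° = 357° (mod 360)

8.2707 cis(357°)


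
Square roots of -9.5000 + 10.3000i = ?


|z| = sqrt(90.25+106.09) = 14.0121
sqrt((|z|+a)/2) = sqrt((14.0121+(-9.5))/2) = sqrt(2.2561) = 1.5020
sqrt((|z|-a)/2) = sqrt((14.0121-(-9.5))/2) = sqrt(11.7561) = 3.4287

±(1.5020 + 3.4287i) i.e. 1.5020 + 3.4287i and -1.5020 - 3.4287i


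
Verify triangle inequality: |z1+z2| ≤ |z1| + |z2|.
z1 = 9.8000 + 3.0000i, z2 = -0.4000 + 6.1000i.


|z1| = sqrt(9.8^2 + 3^2) = sqrt(105.04) = 10.2489
|z2| = sqrt((-0.4)^2 + 6.1^2) = sqrt(37.37) = 6.1131
z1+z2 = 9.4000 + 9.1000i
|z1+z2| = sqrt(171.17) = 13.0832
|z1|+|z2| = 10.2489 + 6.1131 = 16.3620

|z1+z2| = 13.0832 ≤ |z1|+|z2| = 16.3620 (verified)


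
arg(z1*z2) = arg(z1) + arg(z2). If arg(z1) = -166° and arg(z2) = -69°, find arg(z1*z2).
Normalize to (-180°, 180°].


arg(z1*z2) = -166° - 69° = -235°
Normalized to (-180°, 180°]: 125°

125°


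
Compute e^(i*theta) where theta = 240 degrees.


cos(240°) = -0.5000
sin(240°) = -0.8660

e^(i*240°) = -0.5000 - 0.8660i


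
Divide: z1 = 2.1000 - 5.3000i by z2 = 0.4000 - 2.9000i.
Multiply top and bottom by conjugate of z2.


Conjugate of z2 = 0.4000 + 2.9000i
Numerator: (2.1000 - 5.3000i)(0.4000 + 2.9000i) = 16.2100 + 3.9700i
Denominator: 0.4^2 + (-2.9)^2 = 8.57
Result = (16.2100 + 3.9700i)/8.57

1.8915 + 0.4632i


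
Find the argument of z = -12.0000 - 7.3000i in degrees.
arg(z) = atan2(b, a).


Re = -12, Im = -7.3
arg = atan2(-7.3, -12) = -148.6865 degrees

arg(z) = -148.6865 degrees


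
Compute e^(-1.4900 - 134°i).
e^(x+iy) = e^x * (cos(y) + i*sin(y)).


e^-1.4900 = 0.2254
cos(-134°) = -0.6947
sin(-134°) = -0.7193
Real = 0.2254*(-0.6947) = -0.1566
Imag = 0.2254*(-0.7193) = -0.1621

-0.1566 - 0.1621i


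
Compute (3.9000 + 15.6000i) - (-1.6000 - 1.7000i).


Real: 3.9 + 1.6 = 5.5
Imag: 15.6 + 1.7 = 17.3

5.5000 + 17.3000i


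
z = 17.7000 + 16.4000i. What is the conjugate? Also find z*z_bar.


z_bar = 17.7000 - 16.4000i
z*z_bar = 17.7^2 + 16.4^2 = 313.29 + 268.96 = 582.25

z_bar = 17.7000 - 16.4000i, z*z_bar = 582.25


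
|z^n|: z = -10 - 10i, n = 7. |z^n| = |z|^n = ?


|z| = sqrt(100+100) = sqrt(200) = 14.1421
|z^7| = |z|^7 = (sqrt(200))^7 = 200^3 * sqrt(200) = 8000000*sqrt(200)

|z^7| = 8000000*sqrt(200) ≈ 113137084.9898


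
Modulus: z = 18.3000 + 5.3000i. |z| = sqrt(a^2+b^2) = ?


|z| = sqrt(18.3^2 + 5.3^2) = sqrt(334.89 + 28.09) = sqrt(362.98) = 19.0520

|z| = 19.0520


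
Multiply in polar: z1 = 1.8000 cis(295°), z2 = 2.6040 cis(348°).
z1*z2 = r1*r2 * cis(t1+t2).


r = 1.8000 * 2.6040 = 4.6872
theta = 295° + 348° = 643° = 283° (mod 360)

4.6872 cis(283°)


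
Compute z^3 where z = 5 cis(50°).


r^3 = 5^3 = 125
n*theta = 3*50° = 150° = 150° (mod 360)
a = 125*cos(150°) = -108.2532
b = 125*sin(150°) = 62.5000

125 cis(150°) = -108.2532 + 62.5000i


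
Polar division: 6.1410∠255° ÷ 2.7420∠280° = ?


r = 6.1410 / 2.7420 = 2.2396
theta = 255° - 280° = -25° = 335° (mod 360)

2.2396 cis(335°)


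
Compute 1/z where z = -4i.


|z|^2 = 0+16 = 16
1/z = (0 + 4i)/16

1/z = 0 + 0.2500i


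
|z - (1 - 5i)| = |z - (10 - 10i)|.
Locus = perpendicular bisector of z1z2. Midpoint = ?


Equal distances means the locus is the perpendicular bisector of z1 and z2.
Midpoint = ((1+10)/2, (-5+(-10))/2) = (5.5000, -7.5000)

Perpendicular bisector through (5.5000, -7.5000)


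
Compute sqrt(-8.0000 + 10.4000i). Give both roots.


|z| = sqrt(64+108.16) = 13.1210
sqrt((|z|+a)/2) = sqrt((13.1210+(-8))/2) = sqrt(2.5605) = 1.6002
sqrt((|z|-a)/2) = sqrt((13.1210-(-8))/2) = sqrt(10.5605) = 3.2497

±(1.6002 + 3.2497i) i.e. 1.6002 + 3.2497i and -1.6002 - 3.2497i


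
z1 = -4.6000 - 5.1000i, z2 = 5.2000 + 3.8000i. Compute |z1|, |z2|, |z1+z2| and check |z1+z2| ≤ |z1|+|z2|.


|z1| = sqrt((-4.6)^2 + (-5.1)^2) = sqrt(47.17) = 6.8680
|z2| = sqrt(5.2^2 + 3.8^2) = sqrt(41.48) = 6.4405
z1+z2 = 0.6000 - 1.3000i
|z1+z2| = sqrt(2.05) = 1.4318
|z1|+|z2| = 6.8680 + 6.4405 = 13.3085

|z1+z2| = 1.4318 ≤ |z1|+|z2| = 13.3085 (verified)


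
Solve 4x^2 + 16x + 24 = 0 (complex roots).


disc = 16^2 - 4*4*24 = 256 - 384 = -128
sqrt(|disc|) = sqrt(128) = 11.3137
Real part = -16/(2*4) = -2.0000
Imag part = 11.3137/(2*4) = 1.4142

-2.0000 ± 1.4142i


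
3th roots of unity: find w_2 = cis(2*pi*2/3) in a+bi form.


Angle = 360*2/3 = 240°
a = cos(240°) = -0.5000
b = sin(240°) = -0.8660

-0.5000 - 0.8660i


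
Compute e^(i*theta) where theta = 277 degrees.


cos(277°) = 0.1219
sin(277°) = -0.9925

e^(i*277°) = 0.1219 - 0.9925i


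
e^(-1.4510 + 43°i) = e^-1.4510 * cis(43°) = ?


e^-1.4510 = 0.2343
cos(43°) = 0.7314
sin(43°) = 0.682
Real = 0.2343*0.7314 = 0.1714
Imag = 0.2343*0.682 = 0.1598

0.1714 + 0.1598i


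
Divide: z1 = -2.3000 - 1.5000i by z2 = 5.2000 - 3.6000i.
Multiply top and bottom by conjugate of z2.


Conjugate of z2 = 5.2000 + 3.6000i
Numerator: (-2.3000 - 1.5000i)(5.2000 + 3.6000i) = -6.5600 - 16.0800i
Denominator: 5.2^2 + (-3.6)^2 = 40
Result = (-6.5600 - 16.0800i)/40

-0.1640 - 0.4020i


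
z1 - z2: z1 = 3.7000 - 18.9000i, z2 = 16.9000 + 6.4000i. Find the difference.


Real: 3.7 - 16.9 = -13.2
Imag: -18.9 - 6.4 = -25.3

-13.2000 - 25.3000i


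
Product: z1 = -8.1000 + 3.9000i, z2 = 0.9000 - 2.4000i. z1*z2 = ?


Real = -8.1*0.9 - 3.9*(-2.4) = -7.29 - (-9.36) = 2.07
Imag = -8.1*(-2.4) + 0.9*3.9 = 19.44 + 3.51 = 22.95

2.0700 + 22.9500i


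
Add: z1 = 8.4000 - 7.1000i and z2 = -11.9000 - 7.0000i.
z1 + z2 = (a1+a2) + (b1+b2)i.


Real: 8.4 - 11.9 = -3.5
Imag: -7.1 - 7 = -14.1

-3.5000 - 14.1000i


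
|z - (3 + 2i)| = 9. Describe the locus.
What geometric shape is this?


|z - z0| = r is a circle with center z0 and radius r.
Center = (3, 2), radius = 9

Circle with center (3, 2) and radius 9


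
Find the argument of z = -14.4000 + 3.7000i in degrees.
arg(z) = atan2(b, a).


Re = -14.4, Im = 3.7
arg = atan2(3.7, -14.4) = 165.5899 degrees

arg(z) = 165.5899 degrees


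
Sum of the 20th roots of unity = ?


The sum of all 20th roots of unity is 0.
Geometric series: (1 - w^20)/(1 - w) = (1-1)/(1-w) = 0 since w^20 = 1, w ≠ 1.
Alternatively: coefficient of z^19 in z^20 - 1 is 0.

0


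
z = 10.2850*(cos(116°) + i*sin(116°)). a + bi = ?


a = 10.2850*cos(116°) = 10.2850*(-0.43837) = -4.5086
b = 10.2850*sin(116°) = 10.2850*0.89879 = 9.2441

-4.5086 + 9.2441i


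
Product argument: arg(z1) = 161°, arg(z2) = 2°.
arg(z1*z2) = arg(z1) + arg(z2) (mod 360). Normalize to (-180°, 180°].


arg(z1*z2) = 161° + 2° = 163°
Normalized to (-180°, 180°]: 163°

163°


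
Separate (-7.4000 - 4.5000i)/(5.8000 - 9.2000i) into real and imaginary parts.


Multiply by conjugate: (-7.4000 - 4.5000i)(5.8000 + 9.2000i) / (5.8^2 + (-9.2)^2)
Numerator real = -7.4*5.8 - (4.5)*(-9.2) = -1.52
Numerator imag = -4.5*5.8 - (-7.4)*(-9.2) = -94.18
Denominator = 118.28
Re(z) = -1.52/118.28 = -0.0129
Im(z) = -94.18/118.28 = -0.7962

Re(z) = -0.0129, Im(z) = -0.7962


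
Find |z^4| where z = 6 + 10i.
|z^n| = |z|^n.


|z| = sqrt(36+100) = sqrt(136) = 11.6619
|z^4| = |z|^4 = (sqrt(136))^4 = 136^2 = 18496

|z^4| = 18496


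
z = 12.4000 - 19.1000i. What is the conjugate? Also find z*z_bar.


z_bar = 12.4000 + 19.1000i
z*z_bar = 12.4^2 + (-19.1)^2 = 153.76 + 364.81 = 518.57

z_bar = 12.4000 + 19.1000i, z*z_bar = 518.57


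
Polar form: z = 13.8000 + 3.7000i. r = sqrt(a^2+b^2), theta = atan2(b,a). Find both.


r = sqrt(190.44+13.69) = sqrt(204.13) = 14.2874
theta = atan2(3.7, 13.8) = 15.0089 degrees

r = 14.2874, theta = 15.0089 degrees


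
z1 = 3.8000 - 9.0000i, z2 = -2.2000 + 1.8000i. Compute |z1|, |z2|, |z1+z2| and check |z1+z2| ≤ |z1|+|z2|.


|z1| = sqrt(3.8^2 + (-9)^2) = sqrt(95.44) = 9.7693
|z2| = sqrt((-2.2)^2 + 1.8^2) = sqrt(8.08) = 2.8425
z1+z2 = 1.6000 - 7.2000i
|z1+z2| = sqrt(54.4) = 7.3756
|z1|+|z2| = 9.7693 + 2.8425 = 12.6118

|z1+z2| = 7.3756 ≤ |z1|+|z2| = 12.6118 (verified)


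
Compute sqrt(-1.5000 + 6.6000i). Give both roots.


|z| = sqrt(2.25+43.56) = 6.7683
sqrt((|z|+a)/2) = sqrt((6.7683+(-1.5))/2) = sqrt(2.6342) = 1.6230
sqrt((|z|-a)/2) = sqrt((6.7683-(-1.5))/2) = sqrt(4.1342) = 2.0333

±(1.6230 + 2.0333i) i.e. 1.6230 + 2.0333i and -1.6230 - 2.0333i


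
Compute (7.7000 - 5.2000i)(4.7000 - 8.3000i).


Real = 7.7*4.7 - (-5.2)*(-8.3) = 36.19 - 43.16 = -6.97
Imag = 7.7*(-8.3) + 4.7*(-5.2) = -63.91 - (24.44) = -88.35

-6.9700 - 88.3500i


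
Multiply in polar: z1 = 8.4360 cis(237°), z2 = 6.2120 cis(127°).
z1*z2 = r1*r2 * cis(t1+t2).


r = 8.4360 * 6.2120 = 52.4044
theta = 237° + 127° = 364° = 4° (mod 360)

52.4044 cis(4°)


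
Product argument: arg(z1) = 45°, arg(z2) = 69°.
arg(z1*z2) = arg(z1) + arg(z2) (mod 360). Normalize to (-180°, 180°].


arg(z1*z2) = 45° + 69° = 114°
Normalized to (-180°, 180°]: 114°

114°


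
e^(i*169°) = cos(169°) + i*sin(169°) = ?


cos(169°) = -0.9816
sin(169°) = 0.1908

e^(i*169°) = -0.9816 + 0.1908i


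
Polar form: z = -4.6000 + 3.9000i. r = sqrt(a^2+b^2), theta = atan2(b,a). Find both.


r = sqrt(21.16+15.21) = sqrt(36.37) = 6.0308
theta = atan2(3.9, -4.6) = 139.7079 degrees

r = 6.0308, theta = 139.7079 degrees


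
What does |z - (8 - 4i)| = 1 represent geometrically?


|z - z0| = r is a circle with center z0 and radius r.
Center = (8, -4), radius = 1

Circle with center (8, -4) and radius 1


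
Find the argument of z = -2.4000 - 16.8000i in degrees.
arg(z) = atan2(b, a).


Re = -2.4, Im = -16.8
arg = atan2(-16.8, -2.4) = -98.1301 degrees

arg(z) = -98.1301 degrees


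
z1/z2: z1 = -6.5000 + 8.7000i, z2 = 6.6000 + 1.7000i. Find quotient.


Conjugate of z2 = 6.6000 - 1.7000i
Numerator: (-6.5000 + 8.7000i)(6.6000 - 1.7000i) = -28.1100 + 68.4700i
Denominator: 6.6^2 + 1.7^2 = 46.45
Result = (-28.1100 + 68.4700i)/46.45

-0.6052 + 1.4741i


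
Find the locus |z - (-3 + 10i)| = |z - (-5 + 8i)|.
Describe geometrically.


Equal distances means the locus is the perpendicular bisector of z1 and z2.
Midpoint = ((-3+(-5))/2, (10+8)/2) = (-4.0000, 9.0000)

Perpendicular bisector through (-4.0000, 9.0000)


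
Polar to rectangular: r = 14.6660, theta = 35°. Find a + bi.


a = 14.6660*cos(35°) = 14.6660*0.81915 = 12.0137
b = 14.6660*sin(35°) = 14.6660*0.57358 = 8.4121

12.0137 + 8.4121i


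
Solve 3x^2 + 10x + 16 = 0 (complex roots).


disc = 10^2 - 4*3*16 = 100 - 192 = -92
sqrt(|disc|) = sqrt(92) = 9.5917
Real part = -10/(2*3) = -1.6667
Imag part = 9.5917/(2*3) = 1.5986

-1.6667 ± 1.5986i


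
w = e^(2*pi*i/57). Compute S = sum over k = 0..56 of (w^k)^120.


The roots are w_k = w^k with w = e^(2*pi*i/57), and (w^k)^120 = (w^120)^k.
So S = 1 + u + u^2 + ... + u^(56) with u = w^120.
120 = 2*57 + 6, so 120 is not a multiple of 57: u = (w^57)^2 * w^6 = w^6 ≠ 1 (w is a primitive 57th root), while u^57 = (w^57)^120 = 1.
Geometric series: S = (1 - u^57)/(1 - u) = (1 - 1)/(1 - u) = 0

S = 0


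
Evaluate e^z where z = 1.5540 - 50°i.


e^1.5540 = 4.7304
cos(-50°) = 0.642788
sin(-50°) = -0.76604
Real = 4.7304*0.642788 = 3.0406
Imag = 4.7304*(-0.76604) = -3.6237

3.0406 - 3.6237i


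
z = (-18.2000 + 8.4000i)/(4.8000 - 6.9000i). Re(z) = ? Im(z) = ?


Multiply by conjugate: (-18.2000 + 8.4000i)(4.8000 + 6.9000i) / (4.8^2 + (-6.9)^2)
Numerator real = -18.2*4.8 + 8.4*(-6.9) = -145.32
Numerator imag = 8.4*4.8 - (-18.2)*(-6.9) = -85.26
Denominator = 70.65
Re(z) = -145.32/70.65 = -2.0569
Im(z) = -85.26/70.65 = -1.2068

Re(z) = -2.0569, Im(z) = -1.2068


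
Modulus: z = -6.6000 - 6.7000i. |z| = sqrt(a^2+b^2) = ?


|z| = sqrt((-6.6)^2 + (-6.7)^2) = sqrt(43.56 + 44.89) = sqrt(88.45) = 9.4048

|z| = 9.4048


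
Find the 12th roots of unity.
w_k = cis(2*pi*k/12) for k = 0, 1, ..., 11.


The 12th roots of unity are cis(360k/12°) for k=0..11
Angle step = 360/12 = 30°
Primitive root: cis(30°)
Primitive root = 0.8660 + 0.5000i

12 roots at angles: 0°, 30°, 60°, 90°, 120°, 150°, 180°, 210°, 240°, 270°, 300°, 330°


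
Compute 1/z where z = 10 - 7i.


|z|^2 = 100+49 = 149
1/z = (10 + 7i)/149

1/z = 0.0671 + 0.0470i


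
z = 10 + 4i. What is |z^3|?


|z| = sqrt(100+16) = sqrt(116) = 10.7703
|z^3| = |z|^3 = (sqrt(116))^3 = 116*sqrt(116)

|z^3| = 116*sqrt(116) ≈ 1249.3582


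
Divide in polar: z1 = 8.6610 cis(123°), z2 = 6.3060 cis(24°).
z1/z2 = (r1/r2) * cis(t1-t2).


r = 8.6610 / 6.3060 = 1.3735
theta = 123° - 24° = 99° = 99° (mod 360)

1.3735 cis(99°)


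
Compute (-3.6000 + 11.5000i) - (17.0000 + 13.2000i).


Real: -3.6 - 17 = -20.6
Imag: 11.5 - 13.2 = -1.7

-20.6000 - 1.7000i


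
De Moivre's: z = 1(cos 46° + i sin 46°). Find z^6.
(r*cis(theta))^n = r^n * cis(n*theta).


r^6 = 1^6 = 1
n*theta = 6*46° = 276° = 276° (mod 360)
a = 1*cos(276°) = 0.1045
b = 1*sin(276°) = -0.9945

1 cis(276°) = 0.1045 - 0.9945i


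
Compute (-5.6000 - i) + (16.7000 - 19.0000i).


Real: -5.6 + 16.7 = 11.1
Imag: -1 - 19 = -20

11.1000 - 20.0000i


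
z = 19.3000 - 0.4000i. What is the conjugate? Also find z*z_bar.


z_bar = 19.3000 + 0.4000i
z*z_bar = 19.3^2 + (-0.4)^2 = 372.49 + 0.16 = 372.65

z_bar = 19.3000 + 0.4000i, z*z_bar = 372.65


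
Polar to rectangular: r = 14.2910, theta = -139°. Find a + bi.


a = 14.2910*cos(-139°) = 14.2910*(-0.75471) = -10.7856
b = 14.2910*sin(-139°) = 14.2910*(-0.656059) = -9.3757

-10.7856 - 9.3757i


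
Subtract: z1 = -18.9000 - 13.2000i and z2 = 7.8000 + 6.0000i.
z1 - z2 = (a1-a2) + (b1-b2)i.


Real: -18.9 - 7.8 = -26.7
Imag: -13.2 - 6 = -19.2

-26.7000 - 19.2000i


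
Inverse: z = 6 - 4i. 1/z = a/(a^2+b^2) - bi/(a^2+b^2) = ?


|z|^2 = 36+16 = 52
1/z = (6 + 4i)/52

1/z = 0.1154 + 0.0769i


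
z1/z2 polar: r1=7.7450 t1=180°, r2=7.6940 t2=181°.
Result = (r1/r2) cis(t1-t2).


r = 7.7450 / 7.6940 = 1.0066
theta = 180° - 181° = -1° = 359° (mod 360)

1.0066 cis(359°)


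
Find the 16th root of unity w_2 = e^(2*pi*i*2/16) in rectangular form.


Angle = 360*2/16 = 45°
a = cos(45°) = 0.7071
b = sin(45°) = 0.7071

0.7071 + 0.7071i


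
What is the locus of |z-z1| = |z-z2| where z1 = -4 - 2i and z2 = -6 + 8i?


Equal distances means the locus is the perpendicular bisector of z1 and z2.
Midpoint = ((-4+(-6))/2, (-2+8)/2) = (-5.0000, 3.0000)

Perpendicular bisector through (-5.0000, 3.0000)


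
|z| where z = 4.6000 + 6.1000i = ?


|z| = sqrt(4.6^2 + 6.1^2) = sqrt(21.16 + 37.21) = sqrt(58.37) = 7.6400

|z| = 7.6400


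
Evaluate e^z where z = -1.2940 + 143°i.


e^-1.2940 = 0.2742
cos(143°) = -0.7986
sin(143°) = 0.6018
Real = 0.2742*(-0.7986) = -0.2190
Imag = 0.2742*0.6018 = 0.1650

-0.2190 + 0.1650i


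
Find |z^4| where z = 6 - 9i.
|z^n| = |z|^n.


|z| = sqrt(36+81) = sqrt(117) = 10.8167
|z^4| = |z|^4 = (sqrt(117))^4 = 117^2 = 13689

|z^4| = 13689


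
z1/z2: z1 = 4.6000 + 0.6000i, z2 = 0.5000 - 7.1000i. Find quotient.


Conjugate of z2 = 0.5000 + 7.1000i
Numerator: (4.6000 + 0.6000i)(0.5000 + 7.1000i) = -1.9600 + 32.9600i
Denominator: 0.5^2 + (-7.1)^2 = 50.66
Result = (-1.9600 + 32.9600i)/50.66

-0.0387 + 0.6506i


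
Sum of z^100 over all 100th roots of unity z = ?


The roots are w_k = w^k with w = e^(2*pi*i/100), and (w^k)^100 = (w^100)^k.
So S = 1 + u + u^2 + ... + u^(99) with u = w^100.
100 = 1*100 + 0, so 100 is a multiple of 100 and u = (w^100)^1 = 1.
Every one of the 100 terms equals 1: S = 100

S = 100


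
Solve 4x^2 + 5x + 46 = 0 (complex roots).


disc = 5^2 - 4*4*46 = 25 - 736 = -711
sqrt(|disc|) = sqrt(711) = 26.6646
Real part = -5/(2*4) = -0.6250
Imag part = 26.6646/(2*4) = 3.3331

-0.6250 ± 3.3331i


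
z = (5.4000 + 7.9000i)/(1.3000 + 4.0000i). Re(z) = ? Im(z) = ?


Multiply by conjugate: (5.4000 + 7.9000i)(1.3000 - 4.0000i) / (1.3^2 + 4^2)
Numerator real = 5.4*1.3 + 7.9*4 = 38.62
Numerator imag = 7.9*1.3 - 5.4*4 = -11.33
Denominator = 17.69
Re(z) = 38.62/17.69 = 2.1832
Im(z) = -11.33/17.69 = -0.6405

Re(z) = 2.1832, Im(z) = -0.6405


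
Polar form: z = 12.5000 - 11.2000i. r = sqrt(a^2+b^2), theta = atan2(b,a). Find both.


r = sqrt(156.25+125.44) = sqrt(281.69) = 16.7836
theta = atan2(-11.2, 12.5) = -41.8603 degrees

r = 16.7836, theta = -41.8603 degrees


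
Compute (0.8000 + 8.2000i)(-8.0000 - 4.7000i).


Real = 0.8*(-8) - 8.2*(-4.7) = -6.4 - (-38.54) = 32.14
Imag = 0.8*(-4.7) - (8)*8.2 = -3.76 - (65.6) = -69.36

32.1400 - 69.3600i


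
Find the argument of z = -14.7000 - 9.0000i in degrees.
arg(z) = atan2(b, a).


Re = -14.7, Im = -9
arg = atan2(-9, -14.7) = -148.5232 degrees

arg(z) = -148.5232 degrees


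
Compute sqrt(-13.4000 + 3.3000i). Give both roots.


|z| = sqrt(179.56+10.89) = 13.8004
sqrt((|z|+a)/2) = sqrt((13.8004+(-13.4))/2) = sqrt(0.2002) = 0.4474
sqrt((|z|-a)/2) = sqrt((13.8004-(-13.4))/2) = sqrt(13.6002) = 3.6878

±(0.4474 + 3.6878i) i.e. 0.4474 + 3.6878i and -0.4474 - 3.6878i


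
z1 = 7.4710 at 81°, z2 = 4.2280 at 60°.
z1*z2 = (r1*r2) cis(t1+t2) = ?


r = 7.4710 * 4.2280 = 31.5874
theta = 81° + 60° = 141° = 141° (mod 360)

31.5874 cis(141°)


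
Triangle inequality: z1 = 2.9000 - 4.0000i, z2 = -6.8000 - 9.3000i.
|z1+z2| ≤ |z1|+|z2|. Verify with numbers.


|z1| = sqrt(2.9^2 + (-4)^2) = sqrt(24.41) = 4.9406
|z2| = sqrt((-6.8)^2 + (-9.3)^2) = sqrt(132.73) = 11.5209
z1+z2 = -3.9000 - 13.3000i
|z1+z2| = sqrt(192.1) = 13.8600
|z1|+|z2| = 4.9406 + 11.5209 = 16.4615

|z1+z2| = 13.8600 ≤ |z1|+|z2| = 16.4615 (verified)


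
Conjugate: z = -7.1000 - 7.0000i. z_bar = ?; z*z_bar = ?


z_bar = -7.1000 + 7.0000i
z*z_bar = (-7.1)^2 + (-7)^2 = 50.41 + 49 = 99.41

z_bar = -7.1000 + 7.0000i, z*z_bar = 99.41


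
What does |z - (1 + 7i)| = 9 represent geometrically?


|z - z0| = r is a circle with center z0 and radius r.
Center = (1, 7), radius = 9

Circle with center (1, 7) and radius 9


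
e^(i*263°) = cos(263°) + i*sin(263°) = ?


cos(263°) = -0.1219
sin(263°) = -0.9925

e^(i*263°) = -0.1219 - 0.9925i


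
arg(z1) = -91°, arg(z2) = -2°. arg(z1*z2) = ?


arg(z1*z2) = -91° - 2° = -93°
Normalized to (-180°, 180°]: -93°

-93°


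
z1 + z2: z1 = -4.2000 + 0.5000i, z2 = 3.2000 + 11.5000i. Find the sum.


Real: -4.2 + 3.2 = -1
Imag: 0.5 + 11.5 = 12

-1.0000 + 12.0000i


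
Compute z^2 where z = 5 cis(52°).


r^2 = 5^2 = 25
n*theta = 2*52° = 104° = 104° (mod 360)
a = 25*cos(104°) = -6.0480
b = 25*sin(104°) = 24.2574

25 cis(104°) = -6.0480 + 24.2574i


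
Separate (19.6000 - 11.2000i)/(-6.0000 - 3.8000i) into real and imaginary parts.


Multiply by conjugate: (19.6000 - 11.2000i)(-6.0000 + 3.8000i) / ((-6)^2 + (-3.8)^2)
Numerator real = 19.6*(-6) - (11.2)*(-3.8) = -75.04
Numerator imag = -11.2*(-6) - 19.6*(-3.8) = 141.68
Denominator = 50.44
Re(z) = -75.04/50.44 = -1.4877
Im(z) = 141.68/50.44 = 2.8089

Re(z) = -1.4877, Im(z) = 2.8089


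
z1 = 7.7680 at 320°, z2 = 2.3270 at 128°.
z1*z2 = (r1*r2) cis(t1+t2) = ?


r = 7.7680 * 2.3270 = 18.0761
theta = 320° + 128° = 448° = 88° (mod 360)

18.0761 cis(88°)


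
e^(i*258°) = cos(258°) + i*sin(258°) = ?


cos(258°) = -0.2079
sin(258°) = -0.9781

e^(i*258°) = -0.2079 - 0.9781i


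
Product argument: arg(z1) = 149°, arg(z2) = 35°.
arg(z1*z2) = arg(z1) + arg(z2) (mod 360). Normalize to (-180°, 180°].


arg(z1*z2) = 149° + 35° = 184°
Normalized to (-180°, 180°]: -176°

-176°


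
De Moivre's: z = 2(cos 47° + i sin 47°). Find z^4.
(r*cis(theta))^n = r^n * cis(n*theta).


r^4 = 2^4 = 16
n*theta = 4*47° = 188° = 188° (mod 360)
a = 16*cos(188°) = -15.8443
b = 16*sin(188°) = -2.2268

16 cis(188°) = -15.8443 - 2.2268i


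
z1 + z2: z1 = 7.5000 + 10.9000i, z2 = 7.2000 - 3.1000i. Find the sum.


Real: 7.5 + 7.2 = 14.7
Imag: 10.9 - 3.1 = 7.8

14.7000 + 7.8000i


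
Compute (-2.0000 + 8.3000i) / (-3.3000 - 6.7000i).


Conjugate of z2 = -3.3000 + 6.7000i
Numerator: (-2.0000 + 8.3000i)(-3.3000 + 6.7000i) = -49.0100 - 40.7900i
Denominator: (-3.3)^2 + (-6.7)^2 = 55.78
Result = (-49.0100 - 40.7900i)/55.78

-0.8786 - 0.7313i


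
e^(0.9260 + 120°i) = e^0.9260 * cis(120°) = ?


e^0.9260 = 2.5244
cos(120°) = -0.5
sin(120°) = 0.86603
Real = 2.5244*(-0.5) = -1.2622
Imag = 2.5244*0.86603 = 2.1862

-1.2622 + 2.1862i


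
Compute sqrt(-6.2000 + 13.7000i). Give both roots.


|z| = sqrt(38.44+187.69) = 15.0376
sqrt((|z|+a)/2) = sqrt((15.0376+(-6.2))/2) = sqrt(4.4188) = 2.1021
sqrt((|z|-a)/2) = sqrt((15.0376-(-6.2))/2) = sqrt(10.6188) = 3.2587

±(2.1021 + 3.2587i) i.e. 2.1021 + 3.2587i and -2.1021 - 3.2587i


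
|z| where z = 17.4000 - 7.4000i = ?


|z| = sqrt(17.4^2 + (-7.4)^2) = sqrt(302.76 + 54.76) = sqrt(357.52) = 18.9082

|z| = 18.9082


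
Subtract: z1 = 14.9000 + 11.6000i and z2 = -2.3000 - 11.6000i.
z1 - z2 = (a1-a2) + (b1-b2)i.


Real: 14.9 + 2.3 = 17.2
Imag: 11.6 + 11.6 = 23.2

17.2000 + 23.2000i


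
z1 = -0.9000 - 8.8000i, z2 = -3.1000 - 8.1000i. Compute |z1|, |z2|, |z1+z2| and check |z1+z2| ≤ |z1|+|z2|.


|z1| = sqrt((-0.9)^2 + (-8.8)^2) = sqrt(78.25) = 8.8459
|z2| = sqrt((-3.1)^2 + (-8.1)^2) = sqrt(75.22) = 8.6729
z1+z2 = -4.0000 - 16.9000i
|z1+z2| = sqrt(301.61) = 17.3669
|z1|+|z2| = 8.8459 + 8.6729 = 17.5188

|z1+z2| = 17.3669 ≤ |z1|+|z2| = 17.5188 (verified)


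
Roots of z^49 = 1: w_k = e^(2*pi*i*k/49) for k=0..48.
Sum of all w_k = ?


The sum of all 49th roots of unity is 0.
Geometric series: (1 - w^49)/(1 - w) = (1-1)/(1-w) = 0 since w^49 = 1, w ≠ 1.
Alternatively: coefficient of z^48 in z^49 - 1 is 0.

0


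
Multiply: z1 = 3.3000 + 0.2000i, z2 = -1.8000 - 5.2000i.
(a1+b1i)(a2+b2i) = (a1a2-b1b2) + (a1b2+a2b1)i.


Real = 3.3*(-1.8) - 0.2*(-5.2) = -5.94 - (-1.04) = -4.9
Imag = 3.3*(-5.2) - (1.8)*0.2 = -17.16 - (0.36) = -17.52

-4.9000 - 17.5200i


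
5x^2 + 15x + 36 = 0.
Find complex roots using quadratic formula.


disc = 15^2 - 4*5*36 = 225 - 720 = -495
sqrt(|disc|) = sqrt(495) = 22.2486
Real part = -15/(2*5) = -1.5000
Imag part = 22.2486/(2*5) = 2.2249

-1.5000 ± 2.2249i


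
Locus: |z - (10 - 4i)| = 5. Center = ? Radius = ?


|z - z0| = r is a circle with center z0 and radius r.
Center = (10, -4), radius = 5

Circle with center (10, -4) and radius 5


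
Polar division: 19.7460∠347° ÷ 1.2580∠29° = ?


r = 19.7460 / 1.2580 = 15.6963
theta = 347° - 29° = 318° = 318° (mod 360)

15.6963 cis(318°)


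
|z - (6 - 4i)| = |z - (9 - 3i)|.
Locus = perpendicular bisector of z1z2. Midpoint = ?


Equal distances means the locus is the perpendicular bisector of z1 and z2.
Midpoint = ((6+9)/2, (-4+(-3))/2) = (7.5000, -3.5000)

Perpendicular bisector through (7.5000, -3.5000)


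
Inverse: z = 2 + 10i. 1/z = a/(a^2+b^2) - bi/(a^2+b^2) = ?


|z|^2 = 4+100 = 104
1/z = (2 - 10i)/104

1/z = 0.0192 - 0.0962i


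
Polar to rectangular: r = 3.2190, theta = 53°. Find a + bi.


a = 3.2190*cos(53°) = 3.2190*0.6018 = 1.9372
b = 3.2190*sin(53°) = 3.2190*0.79864 = 2.5708

1.9372 + 2.5708i


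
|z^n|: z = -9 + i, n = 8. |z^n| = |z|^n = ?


|z| = sqrt(81+1) = sqrt(82) = 9.0554
|z^8| = |z|^8 = (sqrt(82))^8 = 82^4 = 45212176

|z^8| = 45212176


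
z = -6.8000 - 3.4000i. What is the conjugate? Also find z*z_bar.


z_bar = -6.8000 + 3.4000i
z*z_bar = (-6.8)^2 + (-3.4)^2 = 46.24 + 11.56 = 57.8

z_bar = -6.8000 + 3.4000i, z*z_bar = 57.8


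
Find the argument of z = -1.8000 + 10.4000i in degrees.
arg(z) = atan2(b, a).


Re = -1.8, Im = 10.4
arg = atan2(10.4, -1.8) = 99.8193 degrees

arg(z) = 99.8193 degrees


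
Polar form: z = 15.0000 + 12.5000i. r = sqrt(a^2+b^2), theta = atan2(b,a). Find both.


r = sqrt(225+156.25) = sqrt(381.25) = 19.5256
theta = atan2(12.5, 15) = 39.8056 degrees

r = 19.5256, theta = 39.8056 degrees
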